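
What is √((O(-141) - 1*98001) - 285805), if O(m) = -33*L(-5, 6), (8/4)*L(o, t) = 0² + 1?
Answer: I*√1535290/2 ≈ 619.53*I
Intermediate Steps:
L(o, t) = ½ (L(o, t) = (0² + 1)/2 = (0 + 1)/2 = (½)*1 = ½)
O(m) = -33/2 (O(m) = -33*½ = -33/2)
√((O(-141) - 1*98001) - 285805) = √((-33/2 - 1*98001) - 285805) = √((-33/2 - 98001) - 285805) = √(-196035/2 - 285805) = √(-767645/2) = I*√1535290/2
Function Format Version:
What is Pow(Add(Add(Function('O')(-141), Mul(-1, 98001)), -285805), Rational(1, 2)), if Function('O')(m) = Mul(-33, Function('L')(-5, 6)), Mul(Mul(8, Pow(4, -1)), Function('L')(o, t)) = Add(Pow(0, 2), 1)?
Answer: Mul(Rational(1, 2), I, Pow(1535290, Rational(1, 2))) ≈ Mul(619.53, I)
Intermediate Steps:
Function('L')(o, t) = Rational(1, 2) (Function('L')(o, t) = Mul(Rational(1, 2), Add(Pow(0, 2), 1)) = Mul(Rational(1, 2), Add(0, 1)) = Mul(Rational(1, 2), 1) = Rational(1, 2))
Function('O')(m) = Rational(-33, 2) (Function('O')(m) = Mul(-33, Rational(1, 2)) = Rational(-33, 2))
Pow(Add(Add(Function('O')(-141), Mul(-1, 98001)), -285805), Rational(1, 2)) = Pow(Add(Add(Rational(-33, 2), Mul(-1, 98001)), -285805), Rational(1, 2)) = Pow(Add(Add(Rational(-33, 2), -98001), -285805), Rational(1, 2)) = Pow(Add(Rational(-196035, 2), -285805), Rational(1, 2)) = Pow(Rational(-767645, 2), Rational(1, 2)) = Mul(Rational(1, 2), I, Pow(1535290, Rational(1, 2)))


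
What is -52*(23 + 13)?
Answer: -1872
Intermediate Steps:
-52*(23 + 13) = -52*36 = -1872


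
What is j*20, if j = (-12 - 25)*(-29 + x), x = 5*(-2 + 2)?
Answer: 21460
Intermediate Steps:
x = 0 (x = 5*0 = 0)
j = 1073 (j = (-12 - 25)*(-29 + 0) = -37*(-29) = 1073)
j*20 = 1073*20 = 21460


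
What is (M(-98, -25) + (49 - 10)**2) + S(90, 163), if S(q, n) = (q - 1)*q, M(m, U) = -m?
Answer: 9629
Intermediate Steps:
S(q, n) = q*(-1 + q) (S(q, n) = (-1 + q)*q = q*(-1 + q))
(M(-98, -25) + (49 - 10)**2) + S(90, 163) = (-1*(-98) + (49 - 10)**2) + 90*(-1 + 90) = (98 + 39**2) + 90*89 = (98 + 1521) + 8010 = 1619 + 8010 = 9629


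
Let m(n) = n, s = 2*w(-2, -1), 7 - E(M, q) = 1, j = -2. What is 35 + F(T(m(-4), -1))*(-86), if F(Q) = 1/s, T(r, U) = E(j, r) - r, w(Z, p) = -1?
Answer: 78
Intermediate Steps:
E(M, q) = 6 (E(M, q) = 7 - 1*1 = 7 - 1 = 6)
s = -2 (s = 2*(-1) = -2)
T(r, U) = 6 - r
F(Q) = -½ (F(Q) = 1/(-2) = -½)
35 + F(T(m(-4), -1))*(-86) = 35 - ½*(-86) = 35 + 43 = 78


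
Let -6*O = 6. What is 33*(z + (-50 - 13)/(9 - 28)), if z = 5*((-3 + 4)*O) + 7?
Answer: 3333/19 ≈ 175.42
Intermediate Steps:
O = -1 (O = -1/6*6 = -1)
z = 2 (z = 5*((-3 + 4)*(-1)) + 7 = 5*(1*(-1)) + 7 = 5*(-1) + 7 = -5 + 7 = 2)
33*(z + (-50 - 13)/(9 - 28)) = 33*(2 + (-50 - 13)/(9 - 28)) = 33*(2 - 63/(-19)) = 33*(2 - 63*(-1/19)) = 33*(2 + 63/19) = 33*(101/19) = 3333/19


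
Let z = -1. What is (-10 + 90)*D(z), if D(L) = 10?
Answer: 800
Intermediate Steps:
(-10 + 90)*D(z) = (-10 + 90)*10 = 80*10 = 800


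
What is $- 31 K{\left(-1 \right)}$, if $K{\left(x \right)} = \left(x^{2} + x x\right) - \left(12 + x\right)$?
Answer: $279$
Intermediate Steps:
$K{\left(x \right)} = -12 - x + 2 x^{2}$ ($K{\left(x \right)} = \left(x^{2} + x^{2}\right) - \left(12 + x\right) = 2 x^{2} - \left(12 + x\right) = -12 - x + 2 x^{2}$)
$- 31 K{\left(-1 \right)} = - 31 \left(-12 - -1 + 2 \left(-1\right)^{2}\right) = - 31 \left(-12 + 1 + 2 \cdot 1\right) = - 31 \left(-12 + 1 + 2\right) = \left(-31\right) \left(-9\right) = 279$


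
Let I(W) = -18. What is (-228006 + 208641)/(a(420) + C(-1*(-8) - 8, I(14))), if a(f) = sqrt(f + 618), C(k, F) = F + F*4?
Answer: 290475/1177 + 6455*sqrt(1038)/2354 ≈ 335.14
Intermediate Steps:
C(k, F) = 5*F (C(k, F) = F + 4*F = 5*F)
a(f) = sqrt(618 + f)
(-228006 + 208641)/(a(420) + C(-1*(-8) - 8, I(14))) = (-228006 + 208641)/(sqrt(618 + 420) + 5*(-18)) = -19365/(sqrt(1038) - 90) = -19365/(-90 + sqrt(1038))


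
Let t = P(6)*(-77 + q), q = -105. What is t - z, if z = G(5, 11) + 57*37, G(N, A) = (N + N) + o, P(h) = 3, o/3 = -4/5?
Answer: -13313/5 ≈ -2662.6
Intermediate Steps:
o = -12/5 (o = 3*(-4/5) = 3*(-4*⅕) = 3*(-⅘) = -12/5 ≈ -2.4000)
G(N, A) = -12/5 + 2*N (G(N, A) = (N + N) - 12/5 = 2*N - 12/5 = -12/5 + 2*N)
t = -546 (t = 3*(-77 - 105) = 3*(-182) = -546)
z = 10583/5 (z = (-12/5 + 2*5) + 57*37 = (-12/5 + 10) + 2109 = 38/5 + 2109 = 10583/5 ≈ 2116.6)
t - z = -546 - 1*10583/5 = -546 - 10583/5 = -13313/5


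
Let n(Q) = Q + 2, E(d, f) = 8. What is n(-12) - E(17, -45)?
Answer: -18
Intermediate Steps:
n(Q) = 2 + Q
n(-12) - E(17, -45) = (2 - 12) - 1*8 = -10 - 8 = -18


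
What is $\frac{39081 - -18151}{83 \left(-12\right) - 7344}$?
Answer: $- \frac{14308}{2085} \approx -6.8624$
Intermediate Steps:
$\frac{39081 - -18151}{83 \left(-12\right) - 7344} = \frac{39081 + 18151}{-996 - 7344} = \frac{57232}{-8340} = 57232 \left(- \frac{1}{8340}\right) = - \frac{14308}{2085}$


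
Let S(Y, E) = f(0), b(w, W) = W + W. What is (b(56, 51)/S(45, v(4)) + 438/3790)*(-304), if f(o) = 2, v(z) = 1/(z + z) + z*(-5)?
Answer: -29446656/1895 ≈ -15539.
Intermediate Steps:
b(w, W) = 2*W
v(z) = 1/(2*z) - 5*z
S(Y, E) = 2
(b(56, 51)/S(45, v(4)) + 438/3790)*(-304) = ((2*51)/2 + 438/3790)*(-304) = (102*(½) + 438*(1/3790))*(-304) = (51 + 219/1895)*(-304) = (96864/1895)*(-304) = -29446656/1895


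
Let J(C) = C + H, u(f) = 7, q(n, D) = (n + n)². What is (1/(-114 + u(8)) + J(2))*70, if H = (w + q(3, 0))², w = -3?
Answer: 8171520/107 ≈ 76369.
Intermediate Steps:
q(n, D) = 4*n² (q(n, D) = (2*n)² = 4*n²)
H = 1089 (H = (-3 + 4*3²)² = (-3 + 4*9)² = (-3 + 36)² = 33² = 1089)
J(C) = 1089 + C (J(C) = C + 1089 = 1089 + C)
(1/(-114 + u(8)) + J(2))*70 = (1/(-114 + 7) + (1089 + 2))*70 = (1/(-107) + 1091)*70 = (-1/107 + 1091)*70 = (116736/107)*70 = 8171520/107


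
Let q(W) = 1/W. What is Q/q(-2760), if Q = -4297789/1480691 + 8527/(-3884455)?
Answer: 9222370989827904/1150335511681 ≈ 8017.1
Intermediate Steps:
Q = -16707193822152/5751677558405 (Q = -4297789*1/1480691 + 8527*(-1/3884455) = -4297789/1480691 - 8527/3884455 = -16707193822152/5751677558405 ≈ -2.9048)
Q/q(-2760) = -16707193822152/(5751677558405*(1/(-2760))) = -16707193822152/(5751677558405*(-1/2760)) = -16707193822152/5751677558405*(-2760) = 9222370989827904/1150335511681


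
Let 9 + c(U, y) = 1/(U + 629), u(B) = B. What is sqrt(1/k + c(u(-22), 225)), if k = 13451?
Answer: 3*I*sqrt(66650503518615)/8164757 ≈ 2.9997*I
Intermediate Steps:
c(U, y) = -9 + 1/(629 + U) (c(U, y) = -9 + 1/(U + 629) = -9 + 1/(629 + U))
sqrt(1/k + c(u(-22), 225)) = sqrt(1/13451 + (-5660 - 9*(-22))/(629 - 22)) = sqrt(1/13451 + (-5660 + 198)/607) = sqrt(1/13451 + (1/607)*(-5462)) = sqrt(1/13451 - 5462/607) = sqrt(-73468755/8164757) = 3*I*sqrt(66650503518615)/8164757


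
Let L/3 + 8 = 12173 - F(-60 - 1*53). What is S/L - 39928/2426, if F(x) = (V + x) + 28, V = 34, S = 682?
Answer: -365406703/22227012 ≈ -16.440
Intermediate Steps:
F(x) = 62 + x (F(x) = (34 + x) + 28 = 62 + x)
L = 36648 (L = -24 + 3*(12173 - (62 + (-60 - 1*53))) = -24 + 3*(12173 - (62 + (-60 - 53))) = -24 + 3*(12173 - (62 - 113)) = -24 + 3*(12173 - 1*(-51)) = -24 + 3*(12173 + 51) = -24 + 3*12224 = -24 + 36672 = 36648)
S/L - 39928/2426 = 682/36648 - 39928/2426 = 682*(1/36648) - 39928*1/2426 = 341/18324 - 19964/1213 = -365406703/22227012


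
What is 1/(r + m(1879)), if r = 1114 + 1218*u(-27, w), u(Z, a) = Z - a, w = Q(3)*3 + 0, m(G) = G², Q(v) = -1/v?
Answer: 1/3500087 ≈ 2.8571e-7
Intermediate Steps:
w = -1 (w = -1/3*3 + 0 = -1*⅓*3 + 0 = -⅓*3 + 0 = -1 + 0 = -1)
r = -30554 (r = 1114 + 1218*(-27 - 1*(-1)) = 1114 + 1218*(-27 + 1) = 1114 + 1218*(-26) = 1114 - 31668 = -30554)
1/(r + m(1879)) = 1/(-30554 + 1879²) = 1/(-30554 + 3530641) = 1/3500087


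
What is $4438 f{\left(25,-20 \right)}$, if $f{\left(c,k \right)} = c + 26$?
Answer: $226338$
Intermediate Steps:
$f{\left(c,k \right)} = 26 + c$
$4438 f{\left(25,-20 \right)} = 4438 \left(26 + 25\right) = 4438 \cdot 51 = 226338$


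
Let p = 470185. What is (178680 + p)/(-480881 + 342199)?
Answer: -648865/138682 ≈ -4.6788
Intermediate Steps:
(178680 + p)/(-480881 + 342199) = (178680 + 470185)/(-480881 + 342199) = 648865/(-138682) = 648865*(-1/138682) = -648865/138682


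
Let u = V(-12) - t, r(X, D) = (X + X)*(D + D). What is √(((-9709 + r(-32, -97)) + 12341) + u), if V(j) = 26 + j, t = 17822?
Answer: 2*I*√690 ≈ 52.536*I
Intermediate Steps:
r(X, D) = 4*D*X (r(X, D) = (2*X)*(2*D) = 4*D*X)
u = -17808 (u = (26 - 12) - 1*17822 = 14 - 17822 = -17808)
√(((-9709 + r(-32, -97)) + 12341) + u) = √(((-9709 + 4*(-97)*(-32)) + 12341) - 17808) = √(((-9709 + 12416) + 12341) - 17808) = √((2707 + 12341) - 17808) = √(15048 - 17808) = √(-2760) = 2*I*√690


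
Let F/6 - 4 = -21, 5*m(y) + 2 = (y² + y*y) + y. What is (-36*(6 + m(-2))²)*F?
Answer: 4244832/25 ≈ 1.6979e+5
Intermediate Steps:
m(y) = -⅖ + y/5 + 2*y²/5 (m(y) = -⅖ + ((y² + y*y) + y)/5 = -⅖ + ((y² + y²) + y)/5 = -⅖ + (2*y² + y)/5 = -⅖ + (y + 2*y²)/5 = -⅖ + (y/5 + 2*y²/5) = -⅖ + y/5 + 2*y²/5)
F = -102 (F = 24 + 6*(-21) = 24 - 126 = -102)
(-36*(6 + m(-2))²)*F = -36*(6 + (-⅖ + (⅕)*(-2) + (⅖)*(-2)²))²*(-102) = -36*(6 + (-⅖ - ⅖ + (⅖)*4))²*(-102) = -36*(6 + (-⅖ - ⅖ + 8/5))²*(-102) = -36*(6 + ⅘)²*(-102) = -36*(34/5)²*(-102) = -36*1156/25*(-102) = -41616/25*(-102) = 4244832/25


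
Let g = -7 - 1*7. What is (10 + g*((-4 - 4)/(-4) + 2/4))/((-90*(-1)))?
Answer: -5/18 ≈ -0.27778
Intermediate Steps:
g = -14 (g = -7 - 7 = -14)
(10 + g*((-4 - 4)/(-4) + 2/4))/((-90*(-1))) = (10 - 14*((-4 - 4)/(-4) + 2/4))/((-90*(-1))) = (10 - 14*(-8*(-¼) + 2*(¼)))/90 = (10 - 14*(2 + ½))*(1/90) = (10 - 14*5/2)*(1/90) = (10 - 35)*(1/90) = -25*1/90 = -5/18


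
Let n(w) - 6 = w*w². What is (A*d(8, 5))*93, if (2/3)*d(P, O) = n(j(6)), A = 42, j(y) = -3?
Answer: -123039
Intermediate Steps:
n(w) = 6 + w³ (n(w) = 6 + w*w² = 6 + w³)
d(P, O) = -63/2 (d(P, O) = 3*(6 + (-3)³)/2 = 3*(6 - 27)/2 = (3/2)*(-21) = -63/2)
(A*d(8, 5))*93 = (42*(-63/2))*93 = -1323*93 = -123039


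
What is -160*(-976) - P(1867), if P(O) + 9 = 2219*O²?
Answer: -7734587722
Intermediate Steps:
P(O) = -9 + 2219*O²
-160*(-976) - P(1867) = -160*(-976) - (-9 + 2219*1867²) = 156160 - (-9 + 2219*3485689) = 156160 - (-9 + 7734743891) = 156160 - 1*7734743882 = 156160 - 7734743882 = -7734587722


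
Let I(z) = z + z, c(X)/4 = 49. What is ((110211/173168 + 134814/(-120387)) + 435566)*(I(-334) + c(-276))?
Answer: -178579449491357233/868632334 ≈ -2.0559e+8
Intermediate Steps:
c(X) = 196 (c(X) = 4*49 = 196)
I(z) = 2*z
((110211/173168 + 134814/(-120387)) + 435566)*(I(-334) + c(-276)) = ((110211/173168 + 134814/(-120387)) + 435566)*(2*(-334) + 196) = ((110211*(1/173168) + 134814*(-1/120387)) + 435566)*(-668 + 196) = ((110211/173168 - 44938/40129) + 435566)*(-472) = (-3359166365/6949058672 + 435566)*(-472) = (3026770330361987/6949058672)*(-472) = -178579449491357233/868632334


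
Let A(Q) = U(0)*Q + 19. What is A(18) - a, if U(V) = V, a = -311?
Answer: 330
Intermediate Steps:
A(Q) = 19 (A(Q) = 0*Q + 19 = 0 + 19 = 19)
A(18) - a = 19 - 1*(-311) = 19 + 311 = 330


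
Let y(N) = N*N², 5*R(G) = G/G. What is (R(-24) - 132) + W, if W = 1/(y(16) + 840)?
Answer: -3252819/24680 ≈ -131.80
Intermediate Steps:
R(G) = ⅕ (R(G) = (G/G)/5 = (⅕)*1 = ⅕)
y(N) = N³
W = 1/4936 (W = 1/(16³ + 840) = 1/(4096 + 840) = 1/4936 ≈ 0.00020259)
(R(-24) - 132) + W = (⅕ - 132) + 1/4936 = -659/5 + 1/4936 = -3252819/24680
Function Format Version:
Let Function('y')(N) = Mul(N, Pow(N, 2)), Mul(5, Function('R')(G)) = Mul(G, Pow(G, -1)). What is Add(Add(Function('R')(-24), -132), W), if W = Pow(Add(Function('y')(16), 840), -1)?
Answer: Rational(-3252819, 24680) ≈ -131.80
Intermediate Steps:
Function('R')(G) = Rational(1, 5) (Function('R')(G) = Mul(Rational(1, 5), Mul(G, Pow(G, -1))) = Mul(Rational(1, 5), 1) = Rational(1, 5))
Function('y')(N) = Pow(N, 3)
W = Rational(1, 4936) (W = Pow(Add(Pow(16, 3), 840), -1) = Pow(Add(4096, 840), -1) = Pow(4936, -1) = Rational(1, 4936) ≈ 0.00020259)
Add(Add(Function('R')(-24), -132), W) = Add(Add(Rational(1, 5), -132), Rational(1, 4936)) = Add(Rational(-659, 5), Rational(1, 4936)) = Rational(-3252819, 24680)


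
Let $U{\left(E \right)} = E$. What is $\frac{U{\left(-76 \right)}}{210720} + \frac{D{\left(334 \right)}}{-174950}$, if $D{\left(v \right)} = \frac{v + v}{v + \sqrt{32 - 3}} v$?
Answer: $- \frac{429640373779}{102787365088200} + \frac{111556 \sqrt{29}}{9755824325} \approx -0.0041183$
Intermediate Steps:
$D{\left(v \right)} = \frac{2 v^{2}}{v + \sqrt{29}}$ ($D{\left(v \right)} = \frac{2 v}{v + \sqrt{29}} v = \frac{2 v^{2}}{v + \sqrt{29}}$)
$\frac{U{\left(-76 \right)}}{210720} + \frac{D{\left(334 \right)}}{-174950} = - \frac{76}{210720} + \frac{2 \cdot 334^{2} \frac{1}{334 + \sqrt{29}}}{-174950} = \left(-76\right) \frac{1}{210720} + 2 \cdot 111556 \frac{1}{334 + \sqrt{29}} \left(- \frac{1}{174950}\right) = - \frac{19}{52680} + \frac{223112}{334 + \sqrt{29}} \left(- \frac{1}{174950}\right) = - \frac{19}{52680} - \frac{111556}{87475 \left(334 + \sqrt{29}\right)}$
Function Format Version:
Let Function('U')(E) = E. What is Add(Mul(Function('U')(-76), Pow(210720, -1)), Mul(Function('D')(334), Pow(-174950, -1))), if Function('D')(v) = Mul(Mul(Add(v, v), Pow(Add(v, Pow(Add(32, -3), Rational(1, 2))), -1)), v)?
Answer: Add(Rational(-429640373779, 102787365088200), Mul(Rational(111556, 9755824325), Pow(29, Rational(1, 2)))) ≈ -0.0041183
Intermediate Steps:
Function('D')(v) = Mul(2, Pow(v, 2), Pow(Add(v, Pow(29, Rational(1, 2))), -1)) (Function('D')(v) = Mul(Mul(Mul(2, v), Pow(Add(v, Pow(29, Rational(1, 2))), -1)), v) = Mul(Mul(2, v, Pow(Add(v, Pow(29, Rational(1, 2))), -1)), v) = Mul(2, Pow(v, 2), Pow(Add(v, Pow(29, Rational(1, 2))), -1)))
Add(Mul(Function('U')(-76), Pow(210720, -1)), Mul(Function('D')(334), Pow(-174950, -1))) = Add(Mul(-76, Pow(210720, -1)), Mul(Mul(2, Pow(334, 2), Pow(Add(334, Pow(29, Rational(1, 2))), -1)), Pow(-174950, -1))) = Add(Mul(-76, Rational(1, 210720)), Mul(Mul(2, 111556, Pow(Add(334, Pow(29, Rational(1, 2))), -1)), Rational(-1, 174950))) = Add(Rational(-19, 52680), Mul(Mul(223112, Pow(Add(334, Pow(29, Rational(1, 2))), -1)), Rational(-1, 174950))) = Add(Rational(-19, 52680), Mul(Rational(-111556, 87475), Pow(Add(334, Pow(29, Rational(1, 2))), -1)))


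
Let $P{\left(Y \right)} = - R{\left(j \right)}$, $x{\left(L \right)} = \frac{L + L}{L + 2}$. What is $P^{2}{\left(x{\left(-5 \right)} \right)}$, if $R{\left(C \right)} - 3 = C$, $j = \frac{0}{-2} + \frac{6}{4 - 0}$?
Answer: $\frac{81}{4} \approx 20.25$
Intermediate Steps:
$x{\left(L \right)} = \frac{2 L}{2 + L}$
$j = \frac{3}{2}$ ($j = 0 \left(- \frac{1}{2}\right) + \frac{6}{4 + 0} = 0 + \frac{6}{4} = 0 + 6 \cdot \frac{1}{4} = 0 + \frac{3}{2} = \frac{3}{2} \approx 1.5$)
$R{\left(C \right)} = 3 + C$
$P{\left(Y \right)} = - \frac{9}{2}$ ($P{\left(Y \right)} = - (3 + \frac{3}{2}) = \left(-1\right) \frac{9}{2} = - \frac{9}{2}$)
$P^{2}{\left(x{\left(-5 \right)} \right)} = \left(- \frac{9}{2}\right)^{2} = \frac{81}{4}$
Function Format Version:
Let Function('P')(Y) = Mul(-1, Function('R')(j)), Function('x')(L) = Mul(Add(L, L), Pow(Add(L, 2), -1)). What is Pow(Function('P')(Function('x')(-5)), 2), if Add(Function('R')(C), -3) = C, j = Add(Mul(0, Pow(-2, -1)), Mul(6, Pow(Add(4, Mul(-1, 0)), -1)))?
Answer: Rational(81, 4) ≈ 20.250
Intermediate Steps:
Function('x')(L) = Mul(2, L, Pow(Add(2, L), -1)) (Function('x')(L) = Mul(Mul(2, L), Pow(Add(2, L), -1)) = Mul(2, L, Pow(Add(2, L), -1)))
j = Rational(3, 2) (j = Add(Mul(0, Rational(-1, 2)), Mul(6, Pow(Add(4, 0), -1))) = Add(0, Mul(6, Pow(4, -1))) = Add(0, Mul(6, Rational(1, 4))) = Add(0, Rational(3, 2)) = Rational(3, 2) ≈ 1.5000)
Function('R')(C) = Add(3, C)
Function('P')(Y) = Rational(-9, 2) (Function('P')(Y) = Mul(-1, Add(3, Rational(3, 2))) = Mul(-1, Rational(9, 2)) = Rational(-9, 2))
Pow(Function('P')(Function('x')(-5)), 2) = Pow(Rational(-9, 2), 2) = Rational(81, 4)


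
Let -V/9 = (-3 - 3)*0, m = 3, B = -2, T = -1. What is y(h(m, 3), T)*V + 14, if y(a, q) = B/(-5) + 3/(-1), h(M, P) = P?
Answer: 14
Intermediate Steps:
y(a, q) = -13/5 (y(a, q) = -2/(-5) + 3/(-1) = -2*(-1/5) + 3*(-1) = 2/5 - 3 = -13/5)
V = 0 (V = -9*(-3 - 3)*0 = -(-54)*0 = -9*0 = 0)
y(h(m, 3), T)*V + 14 = -13/5*0 + 14 = 0 + 14 = 14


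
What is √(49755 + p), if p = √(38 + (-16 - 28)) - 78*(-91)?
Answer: √(56853 + I*√6) ≈ 238.44 + 0.0051*I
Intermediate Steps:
p = 7098 + I*√6 (p = √(38 - 44) + 7098 = √(-6) + 7098 = I*√6 + 7098 = 7098 + I*√6 ≈ 7098.0 + 2.4495*I)
√(49755 + p) = √(49755 + (7098 + I*√6)) = √(56853 + I*√6)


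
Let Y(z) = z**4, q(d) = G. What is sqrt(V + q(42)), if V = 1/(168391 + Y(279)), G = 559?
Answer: sqrt(5131089396801867242282)/3029694836 ≈ 23.643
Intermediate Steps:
q(d) = 559
V = 1/6059389672 (V = 1/(168391 + 279**4) = 1/(168391 + 6059221281) = 1/6059389672 ≈ 1.6503e-10)
sqrt(V + q(42)) = sqrt(1/6059389672 + 559) = sqrt(3387198826649/6059389672) = sqrt(5131089396801867242282)/3029694836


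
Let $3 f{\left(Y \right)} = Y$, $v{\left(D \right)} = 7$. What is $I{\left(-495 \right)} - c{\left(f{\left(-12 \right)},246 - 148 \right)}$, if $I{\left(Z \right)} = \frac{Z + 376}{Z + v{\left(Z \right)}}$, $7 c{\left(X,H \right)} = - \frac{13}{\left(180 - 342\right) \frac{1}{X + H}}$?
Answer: $- \frac{230695}{276696} \approx -0.83375$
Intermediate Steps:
$f{\left(Y \right)} = \frac{Y}{3}$
$c{\left(X,H \right)} = \frac{13 H}{1134} + \frac{13 X}{1134}$ ($c{\left(X,H \right)} = \frac{\left(-13\right) \frac{1}{\left(180 - 342\right) \frac{1}{X + H}}}{7} = \frac{\left(-13\right) \frac{1}{\left(-162\right) \frac{1}{H + X}}}{7} = \frac{\left(-13\right) \left(- \frac{H}{162} - \frac{X}{162}\right)}{7} = \frac{\frac{13 H}{162} + \frac{13 X}{162}}{7} = \frac{13 H}{1134} + \frac{13 X}{1134}$)
$I{\left(Z \right)} = \frac{376 + Z}{7 + Z}$ ($I{\left(Z \right)} = \frac{Z + 376}{Z + 7} = \frac{376 + Z}{7 + Z}$)
$I{\left(-495 \right)} - c{\left(f{\left(-12 \right)},246 - 148 \right)} = \frac{376 - 495}{7 - 495} - \left(\frac{13 \left(246 - 148\right)}{1134} + \frac{13 \cdot \frac{1}{3} \left(-12\right)}{1134}\right) = \frac{1}{-488} \left(-119\right) - \left(\frac{13}{1134} \cdot 98 + \frac{13}{1134} \left(-4\right)\right) = \left(- \frac{1}{488}\right) \left(-119\right) - \left(\frac{91}{81} - \frac{26}{567}\right) = \frac{119}{488} - \frac{611}{567} = - \frac{230695}{276696}$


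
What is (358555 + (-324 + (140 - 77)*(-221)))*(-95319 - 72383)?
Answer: -57741140216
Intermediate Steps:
(358555 + (-324 + (140 - 77)*(-221)))*(-95319 - 72383) = (358555 + (-324 + 63*(-221)))*(-167702) = (358555 + (-324 - 13923))*(-167702) = (358555 - 14247)*(-167702) = 344308*(-167702) = -57741140216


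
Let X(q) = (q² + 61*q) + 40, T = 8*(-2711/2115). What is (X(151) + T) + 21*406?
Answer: 85800782/2115 ≈ 40568.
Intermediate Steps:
T = -21688/2115 (T = 8*(-2711*1/2115) = 8*(-2711/2115) = -21688/2115 ≈ -10.254)
X(q) = 40 + q² + 61*q
(X(151) + T) + 21*406 = ((40 + 151² + 61*151) - 21688/2115) + 21*406 = ((40 + 22801 + 9211) - 21688/2115) + 8526 = (32052 - 21688/2115) + 8526 = 67768292/2115 + 8526 = 85800782/2115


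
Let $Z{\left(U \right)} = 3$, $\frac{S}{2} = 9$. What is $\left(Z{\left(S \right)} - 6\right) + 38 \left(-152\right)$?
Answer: $-5779$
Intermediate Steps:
$S = 18$ ($S = 2 \cdot 9 = 18$)
$\left(Z{\left(S \right)} - 6\right) + 38 \left(-152\right) = \left(3 - 6\right) + 38 \left(-152\right) = -3 - 5776 = -5779$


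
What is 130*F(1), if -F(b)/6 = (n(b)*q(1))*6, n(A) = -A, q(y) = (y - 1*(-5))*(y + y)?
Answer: 56160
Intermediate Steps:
q(y) = 2*y*(5 + y) (q(y) = (y + 5)*(2*y) = (5 + y)*(2*y) = 2*y*(5 + y))
F(b) = 432*b (F(b) = -6*(-b)*(2*1*(5 + 1))*6 = -6*(-b)*(2*1*6)*6 = -6*-b*12*6 = -6*(-12*b)*6 = -(-432)*b = 432*b)
130*F(1) = 130*(432*1) = 130*432 = 56160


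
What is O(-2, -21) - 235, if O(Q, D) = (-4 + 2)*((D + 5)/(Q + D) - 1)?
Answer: -5391/23 ≈ -234.39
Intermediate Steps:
O(Q, D) = 2 - 2*(5 + D)/(D + Q) (O(Q, D) = -2*((5 + D)/(D + Q) - 1) = -2*(-1 + (5 + D)/(D + Q)) = 2 - 2*(5 + D)/(D + Q))
O(-2, -21) - 235 = 2*(-5 - 2)/(-21 - 2) - 235 = 2*(-7)/(-23) - 235 = 2*(-1/23)*(-7) - 235 = 14/23 - 235 = -5391/23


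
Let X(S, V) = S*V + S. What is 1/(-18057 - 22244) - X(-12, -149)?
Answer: -71574577/40301 ≈ -1776.0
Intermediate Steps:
X(S, V) = S + S*V
1/(-18057 - 22244) - X(-12, -149) = 1/(-18057 - 22244) - (-12)*(1 - 149) = 1/(-40301) - (-12)*(-148) = -1/40301 - 1*1776 = -1/40301 - 1776 = -71574577/40301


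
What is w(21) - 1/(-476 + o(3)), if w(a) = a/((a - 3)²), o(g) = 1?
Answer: 3433/51300 ≈ 0.066920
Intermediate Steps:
w(a) = a/(-3 + a)² (w(a) = a/((-3 + a)²) = a/(-3 + a)²)
w(21) - 1/(-476 + o(3)) = 21/(-3 + 21)² - 1/(-476 + 1) = 21/18² - 1/(-475) = 21*(1/324) - 1*(-1/475) = 7/108 + 1/475 = 3433/51300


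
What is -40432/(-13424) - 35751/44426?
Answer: 82269413/37273414 ≈ 2.2072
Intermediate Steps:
-40432/(-13424) - 35751/44426 = -40432*(-1/13424) - 35751*1/44426 = 2527/839 - 35751/44426 = 82269413/37273414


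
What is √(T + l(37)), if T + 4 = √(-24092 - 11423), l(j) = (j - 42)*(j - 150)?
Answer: √(561 + I*√35515) ≈ 24.008 + 3.9248*I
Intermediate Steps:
l(j) = (-150 + j)*(-42 + j) (l(j) = (-42 + j)*(-150 + j) = (-150 + j)*(-42 + j))
T = -4 + I*√35515 (T = -4 + √(-24092 - 11423) = -4 + √(-35515) = -4 + I*√35515 ≈ -4.0 + 188.45*I)
√(T + l(37)) = √((-4 + I*√35515) + (6300 + 37² - 192*37)) = √((-4 + I*√35515) + (6300 + 1369 - 7104)) = √((-4 + I*√35515) + 565) = √(561 + I*√35515)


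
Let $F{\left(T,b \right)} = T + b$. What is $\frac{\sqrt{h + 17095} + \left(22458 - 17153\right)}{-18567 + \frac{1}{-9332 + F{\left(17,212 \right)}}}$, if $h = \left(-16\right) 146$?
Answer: $- \frac{48291415}{169015402} - \frac{9103 \sqrt{14759}}{169015402} \approx -0.29226$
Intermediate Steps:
$h = -2336$
$\frac{\sqrt{h + 17095} + \left(22458 - 17153\right)}{-18567 + \frac{1}{-9332 + F{\left(17,212 \right)}}} = \frac{\sqrt{-2336 + 17095} + \left(22458 - 17153\right)}{-18567 + \frac{1}{-9332 + \left(17 + 212\right)}} = \frac{\sqrt{14759} + 5305}{-18567 + \frac{1}{-9332 + 229}} = \frac{5305 + \sqrt{14759}}{-18567 + \frac{1}{-9103}} = \frac{5305 + \sqrt{14759}}{-18567 - \frac{1}{9103}} = \frac{5305 + \sqrt{14759}}{- \frac{169015402}{9103}} = \left(5305 + \sqrt{14759}\right) \left(- \frac{9103}{169015402}\right) = - \frac{48291415}{169015402} - \frac{9103 \sqrt{14759}}{169015402}$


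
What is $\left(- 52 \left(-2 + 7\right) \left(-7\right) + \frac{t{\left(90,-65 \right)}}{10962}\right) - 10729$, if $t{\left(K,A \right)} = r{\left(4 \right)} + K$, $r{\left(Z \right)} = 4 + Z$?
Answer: $- \frac{6975740}{783} \approx -8909.0$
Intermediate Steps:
$t{\left(K,A \right)} = 8 + K$ ($t{\left(K,A \right)} = \left(4 + 4\right) + K = 8 + K$)
$\left(- 52 \left(-2 + 7\right) \left(-7\right) + \frac{t{\left(90,-65 \right)}}{10962}\right) - 10729 = \left(- 52 \left(-2 + 7\right) \left(-7\right) + \frac{8 + 90}{10962}\right) - 10729 = \left(- 52 \cdot 5 \left(-7\right) + 98 \cdot \frac{1}{10962}\right) - 10729 = \left(\left(-52\right) \left(-35\right) + \frac{7}{783}\right) - 10729 = \left(1820 + \frac{7}{783}\right) - 10729 = \frac{1425067}{783} - 10729 = - \frac{6975740}{783}$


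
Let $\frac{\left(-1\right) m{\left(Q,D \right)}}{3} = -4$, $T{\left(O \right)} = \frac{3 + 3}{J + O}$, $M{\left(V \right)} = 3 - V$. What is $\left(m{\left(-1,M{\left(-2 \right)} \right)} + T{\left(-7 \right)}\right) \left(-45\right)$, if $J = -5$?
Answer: $- \frac{1035}{2} \approx -517.5$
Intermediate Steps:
$T{\left(O \right)} = \frac{6}{-5 + O}$ ($T{\left(O \right)} = \frac{3 + 3}{-5 + O} = \frac{6}{-5 + O}$)
$m{\left(Q,D \right)} = 12$ ($m{\left(Q,D \right)} = \left(-3\right) \left(-4\right) = 12$)
$\left(m{\left(-1,M{\left(-2 \right)} \right)} + T{\left(-7 \right)}\right) \left(-45\right) = \left(12 + \frac{6}{-5 - 7}\right) \left(-45\right) = \left(12 + \frac{6}{-12}\right) \left(-45\right) = \left(12 + 6 \left(- \frac{1}{12}\right)\right) \left(-45\right) = \left(12 - \frac{1}{2}\right) \left(-45\right) = \frac{23}{2} \left(-45\right) = - \frac{1035}{2}$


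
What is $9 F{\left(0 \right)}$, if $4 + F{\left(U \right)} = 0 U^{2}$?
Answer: $-36$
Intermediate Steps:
$F{\left(U \right)} = -4$ ($F{\left(U \right)} = -4 + 0 U^{2} = -4 + 0 = -4$)
$9 F{\left(0 \right)} = 9 \left(-4\right) = -36$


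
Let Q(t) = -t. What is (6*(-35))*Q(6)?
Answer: 1260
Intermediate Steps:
(6*(-35))*Q(6) = (6*(-35))*(-1*6) = -210*(-6) = 1260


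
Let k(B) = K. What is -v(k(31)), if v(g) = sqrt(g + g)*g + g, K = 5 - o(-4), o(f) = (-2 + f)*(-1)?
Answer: 1 + I*sqrt(2) ≈ 1.0 + 1.4142*I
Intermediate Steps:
o(f) = 2 - f
K = -1 (K = 5 - (2 - 1*(-4)) = 5 - (2 + 4) = 5 - 1*6 = 5 - 6 = -1)
k(B) = -1
v(g) = g + sqrt(2)*g**(3/2) (v(g) = sqrt(2*g)*g + g = (sqrt(2)*sqrt(g))*g + g = sqrt(2)*g**(3/2) + g = g + sqrt(2)*g**(3/2))
-v(k(31)) = -(-1 + sqrt(2)*(-1)**(3/2)) = -(-1 + sqrt(2)*(-I)) = -(-1 - I*sqrt(2)) = 1 + I*sqrt(2)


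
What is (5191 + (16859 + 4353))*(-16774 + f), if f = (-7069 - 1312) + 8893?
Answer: -429365586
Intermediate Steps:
f = 512 (f = -8381 + 8893 = 512)
(5191 + (16859 + 4353))*(-16774 + f) = (5191 + (16859 + 4353))*(-16774 + 512) = (5191 + 21212)*(-16262) = 26403*(-16262) = -429365586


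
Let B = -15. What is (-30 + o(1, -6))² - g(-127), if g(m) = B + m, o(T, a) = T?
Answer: 983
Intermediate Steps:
g(m) = -15 + m
(-30 + o(1, -6))² - g(-127) = (-30 + 1)² - (-15 - 127) = (-29)² - 1*(-142) = 841 + 142 = 983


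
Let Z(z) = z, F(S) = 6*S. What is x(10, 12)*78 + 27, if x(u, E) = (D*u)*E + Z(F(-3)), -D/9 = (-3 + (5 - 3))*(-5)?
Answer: -422577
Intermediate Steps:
D = -45 (D = -9*(-3 + (5 - 3))*(-5) = -9*(-3 + 2)*(-5) = -(-9)*(-5) = -9*5 = -45)
x(u, E) = -18 - 45*E*u (x(u, E) = (-45*u)*E + 6*(-3) = -45*E*u - 18 = -18 - 45*E*u)
x(10, 12)*78 + 27 = (-18 - 45*12*10)*78 + 27 = (-18 - 5400)*78 + 27 = -5418*78 + 27 = -422604 + 27 = -422577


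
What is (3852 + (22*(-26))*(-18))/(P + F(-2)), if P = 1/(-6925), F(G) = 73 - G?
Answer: 48987450/259687 ≈ 188.64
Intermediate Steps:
P = -1/6925 ≈ -0.00014440
(3852 + (22*(-26))*(-18))/(P + F(-2)) = (3852 + (22*(-26))*(-18))/(-1/6925 + (73 - 1*(-2))) = (3852 - 572*(-18))/(-1/6925 + (73 + 2)) = (3852 + 10296)/(-1/6925 + 75) = 14148/(519374/6925) = 14148*(6925/519374) = 48987450/259687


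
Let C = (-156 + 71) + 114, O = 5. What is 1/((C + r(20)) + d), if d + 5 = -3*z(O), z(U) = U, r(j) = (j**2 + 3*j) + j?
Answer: 1/489 ≈ 0.0020450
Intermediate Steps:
r(j) = j**2 + 4*j
C = 29 (C = -85 + 114 = 29)
d = -20 (d = -5 - 3*5 = -5 - 15 = -20)
1/((C + r(20)) + d) = 1/((29 + 20*(4 + 20)) - 20) = 1/((29 + 20*24) - 20) = 1/((29 + 480) - 20) = 1/(509 - 20) = 1/489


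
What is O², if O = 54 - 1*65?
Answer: 121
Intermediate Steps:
O = -11 (O = 54 - 65 = -11)
O² = (-11)² = 121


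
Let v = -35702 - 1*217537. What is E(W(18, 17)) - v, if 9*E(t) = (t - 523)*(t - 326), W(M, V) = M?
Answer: 2434691/9 ≈ 2.7052e+5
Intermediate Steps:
E(t) = (-523 + t)*(-326 + t)/9 (E(t) = ((t - 523)*(t - 326))/9 = ((-523 + t)*(-326 + t))/9 = (-523 + t)*(-326 + t)/9)
v = -253239 (v = -35702 - 217537 = -253239)
E(W(18, 17)) - v = (170498/9 - 283/3*18 + (⅑)*18²) - 1*(-253239) = (170498/9 - 1698 + (⅑)*324) + 253239 = (170498/9 - 1698 + 36) + 253239 = 155540/9 + 253239 = 2434691/9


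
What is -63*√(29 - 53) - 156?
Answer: -156 - 126*I*√6 ≈ -156.0 - 308.64*I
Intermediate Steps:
-63*√(29 - 53) - 156 = -126*I*√6 - 156 = -156 - 126*I*√6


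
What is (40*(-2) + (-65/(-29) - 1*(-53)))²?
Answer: 515524/841 ≈ 612.99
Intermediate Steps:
(40*(-2) + (-65/(-29) - 1*(-53)))² = (-80 + (-65*(-1/29) + 53))² = (-80 + (65/29 + 53))² = (-80 + 1602/29)² = (-718/29)² = 515524/841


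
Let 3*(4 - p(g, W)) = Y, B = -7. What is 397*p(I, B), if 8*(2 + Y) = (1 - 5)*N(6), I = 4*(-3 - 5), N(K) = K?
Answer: 6749/3 ≈ 2249.7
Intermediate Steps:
I = -32 (I = 4*(-8) = -32)
Y = -5 (Y = -2 + ((1 - 5)*6)/8 = -2 + (-4*6)/8 = -2 + (⅛)*(-24) = -2 - 3 = -5)
p(g, W) = 17/3 (p(g, W) = 4 - ⅓*(-5) = 4 + 5/3 = 17/3)
397*p(I, B) = 397*(17/3) = 6749/3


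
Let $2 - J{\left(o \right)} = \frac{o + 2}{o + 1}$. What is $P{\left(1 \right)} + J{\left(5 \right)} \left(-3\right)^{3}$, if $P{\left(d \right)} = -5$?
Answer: $- \frac{55}{2} \approx -27.5$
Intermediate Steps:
$J{\left(o \right)} = 2 - \frac{2 + o}{1 + o}$ ($J{\left(o \right)} = 2 - \frac{o + 2}{o + 1} = 2 - \frac{2 + o}{1 + o}$)
$P{\left(1 \right)} + J{\left(5 \right)} \left(-3\right)^{3} = -5 + \frac{5}{1 + 5} \left(-3\right)^{3} = -5 + \frac{5}{6} \left(-27\right) = -5 - \frac{45}{2} = - \frac{55}{2}$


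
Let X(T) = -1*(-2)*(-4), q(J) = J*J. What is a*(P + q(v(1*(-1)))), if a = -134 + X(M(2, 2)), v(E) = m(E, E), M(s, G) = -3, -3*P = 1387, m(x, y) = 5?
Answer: 186304/3 ≈ 62101.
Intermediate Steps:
P = -1387/3 (P = -1/3*1387 = -1387/3 ≈ -462.33)
v(E) = 5
q(J) = J**2
X(T) = -8 (X(T) = 2*(-4) = -8)
a = -142 (a = -134 - 8 = -142)
a*(P + q(v(1*(-1)))) = -142*(-1387/3 + 5**2) = -142*(-1387/3 + 25) = -142*(-1312/3) = 186304/3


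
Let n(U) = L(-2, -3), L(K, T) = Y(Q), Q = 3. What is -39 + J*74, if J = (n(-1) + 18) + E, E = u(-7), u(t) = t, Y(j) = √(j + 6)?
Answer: 997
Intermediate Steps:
Y(j) = √(6 + j)
L(K, T) = 3 (L(K, T) = √(6 + 3) = √9 = 3)
E = -7
n(U) = 3
J = 14 (J = (3 + 18) - 7 = 21 - 7 = 14)
-39 + J*74 = -39 + 14*74 = -39 + 1036 = 997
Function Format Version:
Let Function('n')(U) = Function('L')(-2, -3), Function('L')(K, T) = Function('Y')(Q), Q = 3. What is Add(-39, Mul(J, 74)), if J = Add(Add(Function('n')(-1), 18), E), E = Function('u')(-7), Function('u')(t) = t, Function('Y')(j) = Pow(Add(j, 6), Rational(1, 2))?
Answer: 997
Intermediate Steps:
Function('Y')(j) = Pow(Add(6, j), Rational(1, 2))
Function('L')(K, T) = 3 (Function('L')(K, T) = Pow(Add(6, 3), Rational(1, 2)) = Pow(9, Rational(1, 2)) = 3)
E = -7
Function('n')(U) = 3
J = 14 (J = Add(Add(3, 18), -7) = Add(21, -7) = 14)
Add(-39, Mul(J, 74)) = Add(-39, Mul(14, 74)) = Add(-39, 1036) = 997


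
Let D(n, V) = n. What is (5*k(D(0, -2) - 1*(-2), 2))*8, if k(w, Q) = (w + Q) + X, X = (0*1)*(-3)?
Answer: 160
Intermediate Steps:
X = 0 (X = 0*(-3) = 0)
k(w, Q) = Q + w (k(w, Q) = (w + Q) + 0 = (Q + w) + 0 = Q + w)
(5*k(D(0, -2) - 1*(-2), 2))*8 = (5*(2 + (0 - 1*(-2))))*8 = (5*(2 + (0 + 2)))*8 = (5*(2 + 2))*8 = (5*4)*8 = 20*8 = 160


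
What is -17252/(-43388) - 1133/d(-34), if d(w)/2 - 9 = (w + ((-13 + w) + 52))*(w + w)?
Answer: 4798455/42975814 ≈ 0.11165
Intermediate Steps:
d(w) = 18 + 4*w*(39 + 2*w) (d(w) = 18 + 2*((w + ((-13 + w) + 52))*(w + w)) = 18 + 2*((w + (39 + w))*(2*w)) = 18 + 2*((39 + 2*w)*(2*w)) = 18 + 2*(2*w*(39 + 2*w)) = 18 + 4*w*(39 + 2*w))
-17252/(-43388) - 1133/d(-34) = -17252/(-43388) - 1133/(18 + 8*(-34)**2 + 156*(-34)) = -17252*(-1/43388) - 1133/(18 + 8*1156 - 5304) = 4313/10847 - 1133/(18 + 9248 - 5304) = 4313/10847 - 1133/3962 = 4798455/42975814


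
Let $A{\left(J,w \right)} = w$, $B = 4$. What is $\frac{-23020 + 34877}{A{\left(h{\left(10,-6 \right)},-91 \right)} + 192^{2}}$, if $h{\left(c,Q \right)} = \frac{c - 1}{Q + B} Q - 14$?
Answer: $\frac{11857}{36773} \approx 0.32244$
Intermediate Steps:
$h{\left(c,Q \right)} = -14 + \frac{Q \left(-1 + c\right)}{4 + Q}$ ($h{\left(c,Q \right)} = \frac{c - 1}{Q + 4} Q - 14 = \frac{-1 + c}{4 + Q} Q - 14 = \frac{Q \left(-1 + c\right)}{4 + Q} - 14 = -14 + \frac{Q \left(-1 + c\right)}{4 + Q}$)
$\frac{-23020 + 34877}{A{\left(h{\left(10,-6 \right)},-91 \right)} + 192^{2}} = \frac{-23020 + 34877}{-91 + 192^{2}} = \frac{11857}{-91 + 36864} = \frac{11857}{36773}$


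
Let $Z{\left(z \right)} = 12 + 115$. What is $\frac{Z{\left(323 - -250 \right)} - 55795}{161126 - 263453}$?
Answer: $\frac{18556}{34109} \approx 0.54402$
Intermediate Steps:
$Z{\left(z \right)} = 127$
$\frac{Z{\left(323 - -250 \right)} - 55795}{161126 - 263453} = \frac{127 - 55795}{161126 - 263453} = - \frac{55668}{-102327} = \left(-55668\right) \left(- \frac{1}{102327}\right) = \frac{18556}{34109}$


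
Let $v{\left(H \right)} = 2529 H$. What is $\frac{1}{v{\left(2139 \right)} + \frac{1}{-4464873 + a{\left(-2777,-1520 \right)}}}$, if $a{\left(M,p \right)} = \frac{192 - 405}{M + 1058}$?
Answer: $\frac{2558372158}{13839593498237325} \approx 1.8486 \cdot 10^{-7}$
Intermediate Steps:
$a{\left(M,p \right)} = - \frac{213}{1058 + M}$
$\frac{1}{v{\left(2139 \right)} + \frac{1}{-4464873 + a{\left(-2777,-1520 \right)}}} = \frac{1}{2529 \cdot 2139 + \frac{1}{-4464873 - \frac{213}{1058 - 2777}}} = \frac{1}{5409531 + \frac{1}{-4464873 - \frac{213}{-1719}}} = \frac{1}{5409531 + \frac{1}{-4464873 - - \frac{71}{573}}} = \frac{1}{5409531 + \frac{1}{-4464873 + \frac{71}{573}}} = \frac{1}{5409531 + \frac{1}{- \frac{2558372158}{573}}} = \frac{1}{5409531 - \frac{573}{2558372158}} = \frac{1}{\frac{13839593498237325}{2558372158}} = \frac{2558372158}{13839593498237325}$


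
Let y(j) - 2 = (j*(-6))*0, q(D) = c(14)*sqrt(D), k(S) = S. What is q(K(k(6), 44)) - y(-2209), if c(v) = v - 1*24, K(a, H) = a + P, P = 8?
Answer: -2 - 10*sqrt(14) ≈ -39.417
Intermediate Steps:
K(a, H) = 8 + a (K(a, H) = a + 8 = 8 + a)
c(v) = -24 + v (c(v) = v - 24 = -24 + v)
q(D) = -10*sqrt(D) (q(D) = (-24 + 14)*sqrt(D) = -10*sqrt(D))
y(j) = 2 (y(j) = 2 + (j*(-6))*0 = 2 - 6*j*0 = 2 + 0 = 2)
q(K(k(6), 44)) - y(-2209) = -10*sqrt(8 + 6) - 1*2 = -10*sqrt(14) - 2 = -2 - 10*sqrt(14)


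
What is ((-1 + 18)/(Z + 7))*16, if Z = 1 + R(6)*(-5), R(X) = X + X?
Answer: -68/13 ≈ -5.2308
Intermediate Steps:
R(X) = 2*X
Z = -59 (Z = 1 + (2*6)*(-5) = 1 + 12*(-5) = 1 - 60 = -59)
((-1 + 18)/(Z + 7))*16 = ((-1 + 18)/(-59 + 7))*16 = (17/(-52))*16 = (17*(-1/52))*16 = -17/52*16 = -68/13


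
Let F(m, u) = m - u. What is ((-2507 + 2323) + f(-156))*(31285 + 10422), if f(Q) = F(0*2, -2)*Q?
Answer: -20686672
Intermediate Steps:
f(Q) = 2*Q (f(Q) = (0*2 - 1*(-2))*Q = (0 + 2)*Q = 2*Q)
((-2507 + 2323) + f(-156))*(31285 + 10422) = ((-2507 + 2323) + 2*(-156))*(31285 + 10422) = (-184 - 312)*41707 = -496*41707 = -20686672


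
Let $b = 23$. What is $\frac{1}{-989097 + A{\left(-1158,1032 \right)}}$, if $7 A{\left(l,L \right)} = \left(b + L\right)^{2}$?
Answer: $- \frac{7}{5810654} \approx -1.2047 \cdot 10^{-6}$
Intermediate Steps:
$A{\left(l,L \right)} = \frac{\left(23 + L\right)^{2}}{7}$
$\frac{1}{-989097 + A{\left(-1158,1032 \right)}} = \frac{1}{-989097 + \frac{\left(23 + 1032\right)^{2}}{7}} = \frac{1}{-989097 + \frac{1055^{2}}{7}} = \frac{1}{-989097 + \frac{1}{7} \cdot 1113025} = \frac{1}{-989097 + \frac{1113025}{7}} = \frac{1}{- \frac{5810654}{7}} = - \frac{7}{5810654}$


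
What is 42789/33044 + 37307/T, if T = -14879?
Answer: -596114977/491661676 ≈ -1.2125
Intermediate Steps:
42789/33044 + 37307/T = 42789/33044 + 37307/(-14879) = 42789*(1/33044) + 37307*(-1/14879) = 42789/33044 - 37307/14879 = -596114977/491661676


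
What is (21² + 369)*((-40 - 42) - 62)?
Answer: -116640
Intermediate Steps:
(21² + 369)*((-40 - 42) - 62) = (441 + 369)*(-82 - 62) = 810*(-144) = -116640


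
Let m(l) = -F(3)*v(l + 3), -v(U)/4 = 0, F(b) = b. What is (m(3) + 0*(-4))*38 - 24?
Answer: -24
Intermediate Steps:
v(U) = 0 (v(U) = -4*0 = 0)
m(l) = 0 (m(l) = -3*0 = -1*0 = 0)
(m(3) + 0*(-4))*38 - 24 = (0 + 0*(-4))*38 - 24 = (0 + 0)*38 - 24 = 0*38 - 24 = 0 - 24 = -24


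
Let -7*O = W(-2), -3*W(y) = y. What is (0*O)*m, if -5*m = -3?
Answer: 0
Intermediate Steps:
m = 3/5 (m = -1/5*(-3) = 3/5 ≈ 0.60000)
W(y) = -y/3
O = -2/21 (O = -(-1)*(-2)/21 = -1/7*2/3 = -2/21 ≈ -0.095238)
(0*O)*m = (0*(-2/21))*(3/5) = 0*(3/5) = 0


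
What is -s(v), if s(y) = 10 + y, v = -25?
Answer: 15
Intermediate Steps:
-s(v) = -(10 - 25) = -1*(-15) = 15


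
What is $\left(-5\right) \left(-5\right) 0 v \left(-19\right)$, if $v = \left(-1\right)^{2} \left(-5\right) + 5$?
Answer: $0$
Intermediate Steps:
$v = 0$ ($v = 1 \left(-5\right) + 5 = -5 + 5 = 0$)
$\left(-5\right) \left(-5\right) 0 v \left(-19\right) = \left(-5\right) \left(-5\right) 0 \cdot 0 \left(-19\right) = 25 \cdot 0 \cdot 0 \left(-19\right) = 0 \cdot 0 \left(-19\right) = 0 \left(-19\right) = 0$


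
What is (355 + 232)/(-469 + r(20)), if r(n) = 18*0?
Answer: -587/469 ≈ -1.2516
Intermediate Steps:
r(n) = 0
(355 + 232)/(-469 + r(20)) = (355 + 232)/(-469 + 0) = 587/(-469) = 587*(-1/469) = -587/469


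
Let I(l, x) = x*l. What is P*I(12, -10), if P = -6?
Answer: 720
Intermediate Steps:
I(l, x) = l*x
P*I(12, -10) = -72*(-10) = -6*(-120) = 720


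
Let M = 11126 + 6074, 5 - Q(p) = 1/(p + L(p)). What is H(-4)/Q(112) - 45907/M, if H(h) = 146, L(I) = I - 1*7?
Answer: 123791803/4661200 ≈ 26.558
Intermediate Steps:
L(I) = -7 + I (L(I) = I - 7 = -7 + I)
Q(p) = 5 - 1/(-7 + 2*p) (Q(p) = 5 - 1/(p + (-7 + p)) = 5 - 1/(-7 + 2*p))
M = 17200
H(-4)/Q(112) - 45907/M = 146/((2*(-18 + 5*112)/(-7 + 2*112))) - 45907/17200 = 146/((2*(-18 + 560)/(-7 + 224))) - 45907*1/17200 = 146/((2*542/217)) - 45907/17200 = 146/((2*(1/217)*542)) - 45907/17200 = 146/(1084/217) - 45907/17200 = 146*(217/1084) - 45907/17200 = 15841/542 - 45907/17200 = 123791803/4661200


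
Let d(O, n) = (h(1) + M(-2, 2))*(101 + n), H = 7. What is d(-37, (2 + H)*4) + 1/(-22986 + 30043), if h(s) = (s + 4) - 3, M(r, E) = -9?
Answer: -6767662/7057 ≈ -959.00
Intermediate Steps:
h(s) = 1 + s (h(s) = (4 + s) - 3 = 1 + s)
d(O, n) = -707 - 7*n (d(O, n) = ((1 + 1) - 9)*(101 + n) = (2 - 9)*(101 + n) = -7*(101 + n) = -707 - 7*n)
d(-37, (2 + H)*4) + 1/(-22986 + 30043) = (-707 - 7*(2 + 7)*4) + 1/(-22986 + 30043) = (-707 - 63*4) + 1/7057 = (-707 - 7*36) + 1/7057 = (-707 - 252) + 1/7057 = -959 + 1/7057 = -6767662/7057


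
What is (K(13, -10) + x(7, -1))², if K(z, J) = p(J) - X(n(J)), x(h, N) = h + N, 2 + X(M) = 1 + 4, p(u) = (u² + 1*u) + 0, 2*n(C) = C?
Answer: 8649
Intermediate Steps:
n(C) = C/2
p(u) = u + u² (p(u) = (u² + u) + 0 = (u + u²) + 0 = u + u²)
X(M) = 3 (X(M) = -2 + (1 + 4) = -2 + 5 = 3)
x(h, N) = N + h
K(z, J) = -3 + J*(1 + J) (K(z, J) = J*(1 + J) - 1*3 = J*(1 + J) - 3 = -3 + J*(1 + J))
(K(13, -10) + x(7, -1))² = ((-3 - 10*(1 - 10)) + (-1 + 7))² = ((-3 - 10*(-9)) + 6)² = ((-3 + 90) + 6)² = (87 + 6)² = 93² = 8649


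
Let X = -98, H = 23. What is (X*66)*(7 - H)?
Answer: 103488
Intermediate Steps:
(X*66)*(7 - H) = (-98*66)*(7 - 1*23) = -6468*(7 - 23) = -6468*(-16) = 103488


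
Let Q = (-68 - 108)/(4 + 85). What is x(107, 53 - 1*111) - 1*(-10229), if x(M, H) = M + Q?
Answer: 919728/89 ≈ 10334.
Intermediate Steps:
Q = -176/89 ≈ -1.9775
x(M, H) = -176/89 + M (x(M, H) = M - 176/89 = -176/89 + M)
x(107, 53 - 1*111) - 1*(-10229) = (-176/89 + 107) - 1*(-10229) = 9347/89 + 10229 = 919728/89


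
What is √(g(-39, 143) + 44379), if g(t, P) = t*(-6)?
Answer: 3*√4957 ≈ 211.22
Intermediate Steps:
g(t, P) = -6*t
√(g(-39, 143) + 44379) = √(-6*(-39) + 44379) = √(234 + 44379) = √44613 = 3*√4957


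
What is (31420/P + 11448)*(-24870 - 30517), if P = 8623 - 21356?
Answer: -8071877838068/12733 ≈ -6.3393e+8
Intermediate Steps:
P = -12733
(31420/P + 11448)*(-24870 - 30517) = (31420/(-12733) + 11448)*(-24870 - 30517) = (31420*(-1/12733) + 11448)*(-55387) = (-31420/12733 + 11448)*(-55387) = (145735964/12733)*(-55387) = -8071877838068/12733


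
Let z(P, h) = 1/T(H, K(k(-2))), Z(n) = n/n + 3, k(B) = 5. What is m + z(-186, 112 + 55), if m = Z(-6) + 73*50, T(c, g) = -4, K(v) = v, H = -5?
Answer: 14615/4 ≈ 3653.8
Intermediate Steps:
Z(n) = 4 (Z(n) = 1 + 3 = 4)
z(P, h) = -¼ (z(P, h) = 1/(-4) = -¼)
m = 3654 (m = 4 + 73*50 = 4 + 3650 = 3654)
m + z(-186, 112 + 55) = 3654 - ¼ = 14615/4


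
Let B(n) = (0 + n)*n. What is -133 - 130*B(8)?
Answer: -8453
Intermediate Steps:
B(n) = n² (B(n) = n*n = n²)
-133 - 130*B(8) = -133 - 130*8² = -133 - 130*64 = -133 - 8320 = -8453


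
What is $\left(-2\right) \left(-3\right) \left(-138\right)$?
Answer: $-828$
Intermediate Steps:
$\left(-2\right) \left(-3\right) \left(-138\right) = 6 \left(-138\right) = -828$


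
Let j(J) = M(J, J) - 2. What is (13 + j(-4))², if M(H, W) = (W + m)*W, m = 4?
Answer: 121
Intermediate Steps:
M(H, W) = W*(4 + W) (M(H, W) = (W + 4)*W = (4 + W)*W = W*(4 + W))
j(J) = -2 + J*(4 + J) (j(J) = J*(4 + J) - 2 = -2 + J*(4 + J))
(13 + j(-4))² = (13 + (-2 - 4*(4 - 4)))² = (13 + (-2 - 4*0))² = (13 + (-2 + 0))² = (13 - 2)² = 11² = 121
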